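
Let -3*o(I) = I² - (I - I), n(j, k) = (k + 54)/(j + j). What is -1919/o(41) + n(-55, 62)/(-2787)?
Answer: 882559243/257672085 ≈ 3.4251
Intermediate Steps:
n(j, k) = (54 + k)/(2*j) (n(j, k) = (54 + k)/((2*j)) = (54 + k)*(1/(2*j)) = (54 + k)/(2*j))
o(I) = -I²/3 (o(I) = -(I² - (I - I))/3 = -(I² - 1*0)/3 = -(I² + 0)/3 = -I²/3)
-1919/o(41) + n(-55, 62)/(-2787) = -1919/((-⅓*41²)) + ((½)*(54 + 62)/(-55))/(-2787) = -1919/((-⅓*1681)) + ((½)*(-1/55)*116)*(-1/2787) = -1919/(-1681/3) - 58/55*(-1/2787) = -1919*(-3/1681) + 58/153285 = 5757/1681 + 58/153285 = 882559243/257672085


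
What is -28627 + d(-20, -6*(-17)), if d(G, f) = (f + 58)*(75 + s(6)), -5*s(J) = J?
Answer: -16819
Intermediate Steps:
s(J) = -J/5
d(G, f) = 21402/5 + 369*f/5 (d(G, f) = (f + 58)*(75 - 1/5*6) = (58 + f)*(75 - 6/5) = (58 + f)*(369/5) = 21402/5 + 369*f/5)
-28627 + d(-20, -6*(-17)) = -28627 + (21402/5 + 369*(-6*(-17))/5) = -28627 + (21402/5 + (369/5)*102) = -28627 + (21402/5 + 37638/5) = -28627 + 11808 = -16819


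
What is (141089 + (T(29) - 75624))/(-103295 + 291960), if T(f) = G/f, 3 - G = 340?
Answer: 1898148/5471285 ≈ 0.34693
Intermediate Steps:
G = -337 (G = 3 - 1*340 = 3 - 340 = -337)
T(f) = -337/f
(141089 + (T(29) - 75624))/(-103295 + 291960) = (141089 + (-337/29 - 75624))/(-103295 + 291960) = (141089 + (-337*1/29 - 75624))/188665 = (141089 + (-337/29 - 75624))*(1/188665) = (141089 - 2193433/29)*(1/188665) = (1898148/29)*(1/188665) = 1898148/5471285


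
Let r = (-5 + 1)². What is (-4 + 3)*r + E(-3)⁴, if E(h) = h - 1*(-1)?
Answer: 0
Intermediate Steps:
E(h) = 1 + h (E(h) = h + 1 = 1 + h)
r = 16 (r = (-4)² = 16)
(-4 + 3)*r + E(-3)⁴ = (-4 + 3)*16 + (1 - 3)⁴ = -1*16 + (-2)⁴ = -16 + 16 = 0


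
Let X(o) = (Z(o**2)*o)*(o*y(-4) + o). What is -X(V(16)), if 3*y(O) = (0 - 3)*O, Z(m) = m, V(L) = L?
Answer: -327680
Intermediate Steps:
y(O) = -O (y(O) = ((0 - 3)*O)/3 = (-3*O)/3 = -O)
X(o) = 5*o**4 (X(o) = (o**2*o)*(o*(-1*(-4)) + o) = o**3*(o*4 + o) = o**3*(4*o + o) = o**3*(5*o) = 5*o**4)
-X(V(16)) = -5*16**4 = -5*65536 = -1*327680 = -327680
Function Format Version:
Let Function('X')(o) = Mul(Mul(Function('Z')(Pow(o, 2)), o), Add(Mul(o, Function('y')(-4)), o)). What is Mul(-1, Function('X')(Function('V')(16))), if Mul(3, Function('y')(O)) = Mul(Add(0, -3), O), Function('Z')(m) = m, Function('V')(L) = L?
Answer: -327680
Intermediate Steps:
Function('y')(O) = Mul(-1, O) (Function('y')(O) = Mul(Rational(1, 3), Mul(Add(0, -3), O)) = Mul(Rational(1, 3), Mul(-3, O)) = Mul(-1, O))
Function('X')(o) = Mul(5, Pow(o, 4)) (Function('X')(o) = Mul(Mul(Pow(o, 2), o), Add(Mul(o, Mul(-1, -4)), o)) = Mul(Pow(o, 3), Add(Mul(o, 4), o)) = Mul(Pow(o, 3), Add(Mul(4, o), o)) = Mul(Pow(o, 3), Mul(5, o)) = Mul(5, Pow(o, 4)))
Mul(-1, Function('X')(Function('V')(16))) = Mul(-1, Mul(5, Pow(16, 4))) = Mul(-1, Mul(5, 65536)) = Mul(-1, 327680) = -327680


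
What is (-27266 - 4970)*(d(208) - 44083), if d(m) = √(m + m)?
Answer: 1421059588 - 128944*√26 ≈ 1.4204e+9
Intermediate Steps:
d(m) = √2*√m (d(m) = √(2*m) = √2*√m)
(-27266 - 4970)*(d(208) - 44083) = (-27266 - 4970)*(√2*√208 - 44083) = -32236*(√2*(4*√13) - 44083) = -32236*(4*√26 - 44083) = -32236*(-44083 + 4*√26) = 1421059588 - 128944*√26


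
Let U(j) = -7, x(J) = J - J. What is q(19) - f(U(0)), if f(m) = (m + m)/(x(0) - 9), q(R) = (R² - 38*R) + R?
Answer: -3092/9 ≈ -343.56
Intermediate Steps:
x(J) = 0
q(R) = R² - 37*R
f(m) = -2*m/9 (f(m) = (m + m)/(0 - 9) = (2*m)/(-9) = (2*m)*(-⅑) = -2*m/9)
q(19) - f(U(0)) = 19*(-37 + 19) - (-2)*(-7)/9 = 19*(-18) - 1*14/9 = -342 - 14/9 = -3092/9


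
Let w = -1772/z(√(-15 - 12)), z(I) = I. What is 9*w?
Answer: 1772*I*√3 ≈ 3069.2*I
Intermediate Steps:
w = 1772*I*√3/9 (w = -1772/√(-15 - 12) = -1772*(-I*√3/9) = -(-1772)*I*√3/9 = 1772*I*√3/9 ≈ 341.02*I)
9*w = 9*(1772*I*√3/9) = 1772*I*√3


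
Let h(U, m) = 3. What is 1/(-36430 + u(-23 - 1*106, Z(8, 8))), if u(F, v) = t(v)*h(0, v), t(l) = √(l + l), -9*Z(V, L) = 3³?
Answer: -18215/663572477 - 3*I*√6/1327144954 ≈ -2.745e-5 - 5.5371e-9*I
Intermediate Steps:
Z(V, L) = -3 (Z(V, L) = -⅑*3³ = -⅑*27 = -3)
t(l) = √2*√l (t(l) = √(2*l) = √2*√l)
u(F, v) = 3*√2*√v (u(F, v) = (√2*√v)*3 = 3*√2*√v)
1/(-36430 + u(-23 - 1*106, Z(8, 8))) = 1/(-36430 + 3*√2*√(-3)) = 1/(-36430 + 3*√2*(I*√3)) = 1/(-36430 + 3*I*√6)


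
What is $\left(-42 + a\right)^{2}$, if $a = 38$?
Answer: $16$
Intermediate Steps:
$\left(-42 + a\right)^{2} = \left(-42 + 38\right)^{2} = \left(-4\right)^{2} = 16$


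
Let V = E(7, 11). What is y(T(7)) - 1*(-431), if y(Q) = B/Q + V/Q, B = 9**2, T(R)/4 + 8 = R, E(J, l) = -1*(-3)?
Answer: 410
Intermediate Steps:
E(J, l) = 3
T(R) = -32 + 4*R
B = 81
V = 3
y(Q) = 84/Q (y(Q) = 81/Q + 3/Q = 84/Q)
y(T(7)) - 1*(-431) = 84/(-32 + 4*7) - 1*(-431) = 84/(-32 + 28) + 431 = 84/(-4) + 431 = 84*(-1/4) + 431 = -21 + 431 = 410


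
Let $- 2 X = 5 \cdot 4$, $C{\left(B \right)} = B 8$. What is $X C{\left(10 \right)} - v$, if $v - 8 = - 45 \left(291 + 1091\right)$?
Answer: $61382$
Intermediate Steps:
$C{\left(B \right)} = 8 B$
$v = -62182$ ($v = 8 - 45 \left(291 + 1091\right) = 8 - 62190 = -62182$)
$X = -10$ ($X = - \frac{5 \cdot 4}{2} = \left(- \frac{1}{2}\right) 20 = -10$)
$X C{\left(10 \right)} - v = - 10 \cdot 8 \cdot 10 - -62182 = \left(-10\right) 80 + 62182 = -800 + 62182 = 61382$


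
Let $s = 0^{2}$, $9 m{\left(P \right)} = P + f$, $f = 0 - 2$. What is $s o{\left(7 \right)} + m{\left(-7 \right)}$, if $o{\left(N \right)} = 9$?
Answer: $-1$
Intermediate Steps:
$f = -2$
$m{\left(P \right)} = - \frac{2}{9} + \frac{P}{9}$ ($m{\left(P \right)} = \frac{P - 2}{9} = \frac{-2 + P}{9} = - \frac{2}{9} + \frac{P}{9}$)
$s = 0$
$s o{\left(7 \right)} + m{\left(-7 \right)} = 0 \cdot 9 + \left(- \frac{2}{9} + \frac{1}{9} \left(-7\right)\right) = 0 - 1 = -1$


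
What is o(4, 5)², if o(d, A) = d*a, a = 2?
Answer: 64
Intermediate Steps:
o(d, A) = 2*d (o(d, A) = d*2 = 2*d)
o(4, 5)² = (2*4)² = 8² = 64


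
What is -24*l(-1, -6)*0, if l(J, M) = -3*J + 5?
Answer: 0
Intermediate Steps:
l(J, M) = 5 - 3*J
-24*l(-1, -6)*0 = -24*(5 - 3*(-1))*0 = -24*(5 + 3)*0 = -24*8*0 = -192*0 = 0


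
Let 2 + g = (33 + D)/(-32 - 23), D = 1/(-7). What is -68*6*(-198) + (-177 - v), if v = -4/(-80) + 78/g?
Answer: 4031849/50 ≈ 80637.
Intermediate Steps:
D = -⅐ ≈ -0.14286
g = -200/77 (g = -2 + (33 - ⅐)/(-32 - 23) = -2 + (230/7)/(-55) = -2 + (230/7)*(-1/55) = -2 - 46/77 = -200/77 ≈ -2.5974)
v = -1499/50 (v = -4/(-80) + 78/(-200/77) = -4*(-1/80) + 78*(-77/200) = 1/20 - 3003/100 = -1499/50 ≈ -29.980)
-68*6*(-198) + (-177 - v) = -68*6*(-198) + (-177 - 1*(-1499/50)) = -408*(-198) + (-177 + 1499/50) = 80784 - 7351/50 = 4031849/50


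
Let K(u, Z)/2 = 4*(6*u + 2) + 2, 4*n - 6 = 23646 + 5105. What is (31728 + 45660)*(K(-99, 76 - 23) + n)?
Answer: 190161663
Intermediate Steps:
n = 28757/4 (n = 3/2 + (23646 + 5105)/4 = 3/2 + (¼)*28751 = 3/2 + 28751/4 = 28757/4 ≈ 7189.3)
K(u, Z) = 20 + 48*u (K(u, Z) = 2*(4*(6*u + 2) + 2) = 2*(4*(2 + 6*u) + 2) = 2*((8 + 24*u) + 2) = 2*(10 + 24*u) = 20 + 48*u)
(31728 + 45660)*(K(-99, 76 - 23) + n) = (31728 + 45660)*((20 + 48*(-99)) + 28757/4) = 77388*((20 - 4752) + 28757/4) = 77388*(-4732 + 28757/4) = 77388*(9829/4) = 190161663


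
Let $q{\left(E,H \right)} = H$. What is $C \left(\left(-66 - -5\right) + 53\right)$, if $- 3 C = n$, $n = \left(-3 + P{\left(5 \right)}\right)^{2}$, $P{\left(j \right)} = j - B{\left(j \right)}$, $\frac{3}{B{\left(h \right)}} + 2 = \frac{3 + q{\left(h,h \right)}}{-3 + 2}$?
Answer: $\frac{1058}{75} \approx 14.107$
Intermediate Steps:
$B{\left(h \right)} = \frac{3}{-5 - h}$ ($B{\left(h \right)} = \frac{3}{-2 + \frac{3 + h}{-3 + 2}} = \frac{3}{-2 + \frac{3 + h}{-1}} = \frac{3}{-2 + \left(3 + h\right) \left(-1\right)} = \frac{3}{-2 - \left(3 + h\right)} = \frac{3}{-5 - h}$)
$P{\left(j \right)} = j + \frac{3}{5 + j}$ ($P{\left(j \right)} = j - - \frac{3}{5 + j} = j + \frac{3}{5 + j}$)
$n = \frac{529}{100}$ ($n = \left(-3 + \frac{3 + 5 \left(5 + 5\right)}{5 + 5}\right)^{2} = \left(-3 + \frac{3 + 5 \cdot 10}{10}\right)^{2} = \left(-3 + \frac{3 + 50}{10}\right)^{2} = \left(-3 + \frac{1}{10} \cdot 53\right)^{2} = \left(-3 + \frac{53}{10}\right)^{2} = \left(\frac{23}{10}\right)^{2} = \frac{529}{100} \approx 5.29$)
$C = - \frac{529}{300}$ ($C = \left(- \frac{1}{3}\right) \frac{529}{100} = - \frac{529}{300} \approx -1.7633$)
$C \left(\left(-66 - -5\right) + 53\right) = - \frac{529 \left(\left(-66 - -5\right) + 53\right)}{300} = - \frac{529 \left(\left(-66 + 5\right) + 53\right)}{300} = - \frac{529 \left(-61 + 53\right)}{300} = \left(- \frac{529}{300}\right) \left(-8\right) = \frac{1058}{75}$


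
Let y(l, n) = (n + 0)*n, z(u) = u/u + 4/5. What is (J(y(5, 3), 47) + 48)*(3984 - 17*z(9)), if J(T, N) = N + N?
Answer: 2806914/5 ≈ 5.6138e+5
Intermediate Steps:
z(u) = 9/5 (z(u) = 1 + 4*(⅕) = 1 + ⅘ = 9/5)
y(l, n) = n² (y(l, n) = n*n = n²)
J(T, N) = 2*N
(J(y(5, 3), 47) + 48)*(3984 - 17*z(9)) = (2*47 + 48)*(3984 - 17*9/5) = (94 + 48)*(3984 - 153/5) = 142*(19767/5) = 2806914/5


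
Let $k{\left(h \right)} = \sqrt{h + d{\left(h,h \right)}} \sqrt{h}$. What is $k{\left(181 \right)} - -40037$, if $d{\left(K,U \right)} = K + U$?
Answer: $40037 + 181 \sqrt{3} \approx 40351.0$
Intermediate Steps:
$k{\left(h \right)} = h \sqrt{3}$ ($k{\left(h \right)} = \sqrt{h + \left(h + h\right)} \sqrt{h} = \sqrt{h + 2 h} \sqrt{h} = \sqrt{3 h} \sqrt{h} = \sqrt{3} \sqrt{h} \sqrt{h} = h \sqrt{3}$)
$k{\left(181 \right)} - -40037 = 181 \sqrt{3} - -40037 = 181 \sqrt{3} + 40037 = 40037 + 181 \sqrt{3}$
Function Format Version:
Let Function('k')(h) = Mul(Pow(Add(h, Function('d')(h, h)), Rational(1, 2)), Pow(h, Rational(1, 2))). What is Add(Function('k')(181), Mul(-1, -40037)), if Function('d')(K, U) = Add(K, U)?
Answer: Add(40037, Mul(181, Pow(3, Rational(1, 2)))) ≈ 40351.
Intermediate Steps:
Function('k')(h) = Mul(h, Pow(3, Rational(1, 2))) (Function('k')(h) = Mul(Pow(Add(h, Add(h, h)), Rational(1, 2)), Pow(h, Rational(1, 2))) = Mul(Pow(Add(h, Mul(2, h)), Rational(1, 2)), Pow(h, Rational(1, 2))) = Mul(Pow(Mul(3, h), Rational(1, 2)), Pow(h, Rational(1, 2))) = Mul(Mul(Pow(3, Rational(1, 2)), Pow(h, Rational(1, 2))), Pow(h, Rational(1, 2))) = Mul(h, Pow(3, Rational(1, 2))))
Add(Function('k')(181), Mul(-1, -40037)) = Add(Mul(181, Pow(3, Rational(1, 2))), Mul(-1, -40037)) = Add(Mul(181, Pow(3, Rational(1, 2))), 40037) = Add(40037, Mul(181, Pow(3, Rational(1, 2))))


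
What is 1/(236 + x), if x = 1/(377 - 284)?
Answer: 93/21949 ≈ 0.0042371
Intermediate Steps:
x = 1/93 ≈ 0.010753
1/(236 + x) = 1/(236 + 1/93) = 1/(21949/93) = 93/21949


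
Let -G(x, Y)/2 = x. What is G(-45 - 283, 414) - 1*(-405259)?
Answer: 405915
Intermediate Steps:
G(x, Y) = -2*x
G(-45 - 283, 414) - 1*(-405259) = -2*(-45 - 283) - 1*(-405259) = -2*(-328) + 405259 = 656 + 405259 = 405915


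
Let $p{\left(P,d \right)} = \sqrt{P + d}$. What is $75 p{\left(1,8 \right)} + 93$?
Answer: $318$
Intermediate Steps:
$75 p{\left(1,8 \right)} + 93 = 75 \sqrt{1 + 8} + 93 = 75 \sqrt{9} + 93 = 75 \cdot 3 + 93 = 225 + 93 = 318$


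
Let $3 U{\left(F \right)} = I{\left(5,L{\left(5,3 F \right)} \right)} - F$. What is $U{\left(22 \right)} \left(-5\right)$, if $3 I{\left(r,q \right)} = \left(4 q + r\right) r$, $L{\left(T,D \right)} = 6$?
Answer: $- \frac{395}{9} \approx -43.889$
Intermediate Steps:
$I{\left(r,q \right)} = \frac{r \left(r + 4 q\right)}{3}$ ($I{\left(r,q \right)} = \frac{\left(4 q + r\right) r}{3} = \frac{\left(r + 4 q\right) r}{3} = \frac{r \left(r + 4 q\right)}{3}$)
$U{\left(F \right)} = \frac{145}{9} - \frac{F}{3}$ ($U{\left(F \right)} = \frac{\frac{1}{3} \cdot 5 \left(5 + 4 \cdot 6\right) - F}{3} = \frac{\frac{1}{3} \cdot 5 \left(5 + 24\right) - F}{3} = \frac{\frac{1}{3} \cdot 5 \cdot 29 - F}{3} = \frac{\frac{145}{3} - F}{3} = \frac{145}{9} - \frac{F}{3}$)
$U{\left(22 \right)} \left(-5\right) = \left(\frac{145}{9} - \frac{22}{3}\right) \left(-5\right) = \frac{79}{9} \left(-5\right) = - \frac{395}{9}$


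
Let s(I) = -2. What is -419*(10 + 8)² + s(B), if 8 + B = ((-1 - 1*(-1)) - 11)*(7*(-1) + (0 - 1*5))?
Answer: -135758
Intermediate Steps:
B = 124 (B = -8 + ((-1 - 1*(-1)) - 11)*(7*(-1) + (0 - 1*5)) = -8 + ((-1 + 1) - 11)*(-7 + (0 - 5)) = -8 + (0 - 11)*(-7 - 5) = -8 - 11*(-12) = -8 + 132 = 124)
-419*(10 + 8)² + s(B) = -419*(10 + 8)² - 2 = -419*18² - 2 = -419*324 - 2 = -135756 - 2 = -135758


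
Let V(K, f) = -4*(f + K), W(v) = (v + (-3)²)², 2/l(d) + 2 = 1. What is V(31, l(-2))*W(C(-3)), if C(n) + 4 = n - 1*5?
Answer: -1044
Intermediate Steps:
l(d) = -2 (l(d) = 2/(-2 + 1) = 2/(-1) = 2*(-1) = -2)
C(n) = -9 + n (C(n) = -4 + (n - 1*5) = -4 + (n - 5) = -4 + (-5 + n) = -9 + n)
W(v) = (9 + v)² (W(v) = (v + 9)² = (9 + v)²)
V(K, f) = -4*K - 4*f (V(K, f) = -4*(K + f) = -4*K - 4*f)
V(31, l(-2))*W(C(-3)) = (-4*31 - 4*(-2))*(9 + (-9 - 3))² = (-124 + 8)*(9 - 12)² = -116*(-3)² = -116*9 = -1044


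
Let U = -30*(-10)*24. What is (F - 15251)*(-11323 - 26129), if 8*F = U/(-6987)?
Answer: 1330290508308/2329 ≈ 5.7119e+8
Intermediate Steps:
U = 7200 (U = 300*24 = 7200)
F = -300/2329 (F = (7200/(-6987))/8 = (7200*(-1/6987))/8 = (1/8)*(-2400/2329) = -300/2329 ≈ -0.12881)
(F - 15251)*(-11323 - 26129) = (-300/2329 - 15251)*(-11323 - 26129) = -35519879/2329*(-37452) = 1330290508308/2329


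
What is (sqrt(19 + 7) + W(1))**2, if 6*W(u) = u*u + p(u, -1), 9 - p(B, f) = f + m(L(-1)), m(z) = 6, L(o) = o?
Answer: 961/36 + 5*sqrt(26)/3 ≈ 35.193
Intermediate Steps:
p(B, f) = 3 - f (p(B, f) = 9 - (f + 6) = 9 - (6 + f) = 9 + (-6 - f) = 3 - f)
W(u) = 2/3 + u**2/6 (W(u) = (u*u + (3 - 1*(-1)))/6 = (u**2 + (3 + 1))/6 = (u**2 + 4)/6 = (4 + u**2)/6 = 2/3 + u**2/6)
(sqrt(19 + 7) + W(1))**2 = (sqrt(19 + 7) + (2/3 + (1/6)*1**2))**2 = (sqrt(26) + (2/3 + (1/6)*1))**2 = (sqrt(26) + (2/3 + 1/6))**2 = (sqrt(26) + 5/6)**2 = (5/6 + sqrt(26))**2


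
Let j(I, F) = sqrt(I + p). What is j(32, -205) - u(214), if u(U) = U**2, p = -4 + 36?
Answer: -45788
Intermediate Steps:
p = 32
j(I, F) = sqrt(32 + I) (j(I, F) = sqrt(I + 32) = sqrt(32 + I))
j(32, -205) - u(214) = sqrt(32 + 32) - 1*214**2 = sqrt(64) - 1*45796 = 8 - 45796 = -45788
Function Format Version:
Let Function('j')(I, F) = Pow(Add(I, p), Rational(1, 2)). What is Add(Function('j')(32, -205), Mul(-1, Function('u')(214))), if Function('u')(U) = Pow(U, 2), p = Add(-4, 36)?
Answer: -45788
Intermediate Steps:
p = 32
Function('j')(I, F) = Pow(Add(32, I), Rational(1, 2)) (Function('j')(I, F) = Pow(Add(I, 32), Rational(1, 2)) = Pow(Add(32, I), Rational(1, 2)))
Add(Function('j')(32, -205), Mul(-1, Function('u')(214))) = Add(Pow(Add(32, 32), Rational(1, 2)), Mul(-1, Pow(214, 2))) = Add(Pow(64, Rational(1, 2)), Mul(-1, 45796)) = Add(8, -45796) = -45788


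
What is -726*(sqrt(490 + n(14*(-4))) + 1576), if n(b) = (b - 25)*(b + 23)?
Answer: -1144176 - 726*sqrt(3163) ≈ -1.1850e+6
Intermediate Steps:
n(b) = (-25 + b)*(23 + b)
-726*(sqrt(490 + n(14*(-4))) + 1576) = -726*(sqrt(490 + (-575 + (14*(-4))**2 - 28*(-4))) + 1576) = -726*(sqrt(490 + (-575 + (-56)**2 - 2*(-56))) + 1576) = -726*(sqrt(490 + (-575 + 3136 + 112)) + 1576) = -726*(sqrt(490 + 2673) + 1576) = -726*(sqrt(3163) + 1576) = -726*(1576 + sqrt(3163)) = -1144176 - 726*sqrt(3163)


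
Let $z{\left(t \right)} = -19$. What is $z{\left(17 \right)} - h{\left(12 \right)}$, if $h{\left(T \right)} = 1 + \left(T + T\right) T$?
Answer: $-308$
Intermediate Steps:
$h{\left(T \right)} = 1 + 2 T^{2}$ ($h{\left(T \right)} = 1 + 2 T T = 1 + 2 T^{2}$)
$z{\left(17 \right)} - h{\left(12 \right)} = -19 - \left(1 + 2 \cdot 12^{2}\right) = -19 - \left(1 + 2 \cdot 144\right) = -19 - \left(1 + 288\right) = -19 - 289 = -308$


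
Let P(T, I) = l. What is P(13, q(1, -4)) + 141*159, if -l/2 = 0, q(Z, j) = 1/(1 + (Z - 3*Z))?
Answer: 22419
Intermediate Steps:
q(Z, j) = 1/(1 - 2*Z)
l = 0 (l = -2*0 = 0)
P(T, I) = 0
P(13, q(1, -4)) + 141*159 = 0 + 141*159 = 0 + 22419 = 22419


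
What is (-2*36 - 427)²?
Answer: 249001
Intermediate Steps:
(-2*36 - 427)² = (-72 - 427)² = (-499)² = 249001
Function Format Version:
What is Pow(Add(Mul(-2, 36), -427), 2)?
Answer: 249001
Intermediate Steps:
Pow(Add(Mul(-2, 36), -427), 2) = Pow(Add(-72, -427), 2) = Pow(-499, 2) = 249001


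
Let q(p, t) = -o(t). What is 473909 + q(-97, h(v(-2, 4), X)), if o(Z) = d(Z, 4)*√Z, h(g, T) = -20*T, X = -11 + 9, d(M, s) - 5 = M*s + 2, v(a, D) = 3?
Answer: 473909 - 334*√10 ≈ 4.7285e+5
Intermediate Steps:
d(M, s) = 7 + M*s (d(M, s) = 5 + (M*s + 2) = 5 + (2 + M*s) = 7 + M*s)
X = -2
o(Z) = √Z*(7 + 4*Z) (o(Z) = (7 + Z*4)*√Z = (7 + 4*Z)*√Z = √Z*(7 + 4*Z))
q(p, t) = -√t*(7 + 4*t)
473909 + q(-97, h(v(-2, 4), X)) = 473909 + √(-20*(-2))*(-7 - (-80)*(-2)) = 473909 + √40*(-7 - 4*40) = 473909 + (2*√10)*(-7 - 160) = 473909 + (2*√10)*(-167) = 473909 - 334*√10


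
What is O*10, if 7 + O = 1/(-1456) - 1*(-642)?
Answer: 4622795/728 ≈ 6350.0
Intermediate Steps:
O = 924559/1456 (O = -7 + (1/(-1456) - 1*(-642)) = -7 + (-1/1456 + 642) = -7 + 934751/1456 = 924559/1456 ≈ 635.00)
O*10 = (924559/1456)*10 = 4622795/728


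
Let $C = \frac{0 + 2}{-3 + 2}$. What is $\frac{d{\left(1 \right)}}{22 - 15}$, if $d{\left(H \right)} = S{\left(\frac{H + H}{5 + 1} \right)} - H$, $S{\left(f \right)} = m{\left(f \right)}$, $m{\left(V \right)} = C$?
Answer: $- \frac{3}{7} \approx -0.42857$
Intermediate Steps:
$C = -2$ ($C = \frac{2}{-1} = 2 \left(-1\right) = -2$)
$m{\left(V \right)} = -2$
$S{\left(f \right)} = -2$
$d{\left(H \right)} = -2 - H$
$\frac{d{\left(1 \right)}}{22 - 15} = \frac{-2 - 1}{22 - 15} = \frac{-2 - 1}{7} = \left(-3\right) \frac{1}{7} = - \frac{3}{7}$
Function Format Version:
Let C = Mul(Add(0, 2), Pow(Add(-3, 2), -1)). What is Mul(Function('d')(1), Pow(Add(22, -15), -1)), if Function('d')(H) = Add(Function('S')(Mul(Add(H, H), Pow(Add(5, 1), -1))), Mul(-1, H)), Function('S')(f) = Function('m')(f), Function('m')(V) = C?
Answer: Rational(-3, 7) ≈ -0.42857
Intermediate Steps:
C = -2 (C = Mul(2, Pow(-1, -1)) = Mul(2, -1) = -2)
Function('m')(V) = -2
Function('S')(f) = -2
Function('d')(H) = Add(-2, Mul(-1, H))
Mul(Function('d')(1), Pow(Add(22, -15), -1)) = Mul(Add(-2, Mul(-1, 1)), Pow(Add(22, -15), -1)) = Mul(Add(-2, -1), Pow(7, -1)) = Mul(-3, Rational(1, 7)) = Rational(-3, 7)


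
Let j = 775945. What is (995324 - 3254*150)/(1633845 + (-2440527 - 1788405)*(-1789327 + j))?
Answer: 507224/4285525201869 ≈ 1.1836e-7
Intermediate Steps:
(995324 - 3254*150)/(1633845 + (-2440527 - 1788405)*(-1789327 + j)) = (995324 - 3254*150)/(1633845 + (-2440527 - 1788405)*(-1789327 + 775945)) = (995324 - 488100)/(1633845 - 4228932*(-1013382)) = 507224/(1633845 + 4285523568024) = 507224/4285525201869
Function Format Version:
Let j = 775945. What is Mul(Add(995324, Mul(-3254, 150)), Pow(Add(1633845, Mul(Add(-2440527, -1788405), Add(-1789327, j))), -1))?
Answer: Rational(507224, 4285525201869) ≈ 1.1836e-7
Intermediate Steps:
Mul(Add(995324, Mul(-3254, 150)), Pow(Add(1633845, Mul(Add(-2440527, -1788405), Add(-1789327, j))), -1)) = Mul(Add(995324, Mul(-3254, 150)), Pow(Add(1633845, Mul(Add(-2440527, -1788405), Add(-1789327, 775945))), -1)) = Mul(Add(995324, -488100), Pow(Add(1633845, Mul(-4228932, -1013382)), -1)) = Mul(507224, Pow(Add(1633845, 4285523568024), -1)) = Mul(507224, Pow(4285525201869, -1)) = Mul(507224, Rational(1, 4285525201869)) = Rational(507224, 4285525201869)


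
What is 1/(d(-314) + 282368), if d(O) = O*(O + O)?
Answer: 1/479560 ≈ 2.0852e-6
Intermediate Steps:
d(O) = 2*O² (d(O) = O*(2*O) = 2*O²)
1/(d(-314) + 282368) = 1/(2*(-314)² + 282368) = 1/(2*98596 + 282368) = 1/(197192 + 282368) = 1/479560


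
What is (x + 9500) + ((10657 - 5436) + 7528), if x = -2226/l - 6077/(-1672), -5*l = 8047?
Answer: 299418550395/13454584 ≈ 22254.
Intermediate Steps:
l = -8047/5 (l = -1/5*8047 = -8047/5 ≈ -1609.4)
x = 67510979/13454584 (x = -2226/(-8047/5) - 6077/(-1672) = -2226*(-5/8047) - 6077*(-1/1672) = 11130/8047 + 6077/1672 = 67510979/13454584 ≈ 5.0177)
(x + 9500) + ((10657 - 5436) + 7528) = (67510979/13454584 + 9500) + ((10657 - 5436) + 7528) = 127886058979/13454584 + (5221 + 7528) = 127886058979/13454584 + 12749 = 299418550395/13454584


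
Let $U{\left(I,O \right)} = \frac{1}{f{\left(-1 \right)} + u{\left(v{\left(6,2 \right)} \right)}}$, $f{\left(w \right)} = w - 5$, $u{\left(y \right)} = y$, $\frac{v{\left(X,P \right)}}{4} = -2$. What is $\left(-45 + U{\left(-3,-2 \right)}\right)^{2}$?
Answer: $\frac{398161}{196} \approx 2031.4$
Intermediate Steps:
$v{\left(X,P \right)} = -8$ ($v{\left(X,P \right)} = 4 \left(-2\right) = -8$)
$f{\left(w \right)} = -5 + w$
$U{\left(I,O \right)} = - \frac{1}{14}$ ($U{\left(I,O \right)} = \frac{1}{\left(-5 - 1\right) - 8} = \frac{1}{-6 - 8} = \frac{1}{-14} = - \frac{1}{14}$)
$\left(-45 + U{\left(-3,-2 \right)}\right)^{2} = \left(-45 - \frac{1}{14}\right)^{2} = \left(- \frac{631}{14}\right)^{2} = \frac{398161}{196}$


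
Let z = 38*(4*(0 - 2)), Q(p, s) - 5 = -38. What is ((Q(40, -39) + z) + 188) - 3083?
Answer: -3232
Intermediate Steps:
Q(p, s) = -33 (Q(p, s) = 5 - 38 = -33)
z = -304 (z = 38*(4*(-2)) = 38*(-8) = -304)
((Q(40, -39) + z) + 188) - 3083 = ((-33 - 304) + 188) - 3083 = (-337 + 188) - 3083 = -149 - 3083 = -3232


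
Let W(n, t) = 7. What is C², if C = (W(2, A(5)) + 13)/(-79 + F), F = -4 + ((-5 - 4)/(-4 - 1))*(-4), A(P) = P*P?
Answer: 10000/203401 ≈ 0.049164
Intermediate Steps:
A(P) = P²
F = -56/5 (F = -4 - 9/(-5)*(-4) = -4 - 9*(-⅕)*(-4) = -4 + (9/5)*(-4) = -4 - 36/5 = -56/5 ≈ -11.200)
C = -100/451 (C = (7 + 13)/(-79 - 56/5) = 20/(-451/5) = 20*(-5/451) = -100/451 ≈ -0.22173)
C² = (-100/451)² = 10000/203401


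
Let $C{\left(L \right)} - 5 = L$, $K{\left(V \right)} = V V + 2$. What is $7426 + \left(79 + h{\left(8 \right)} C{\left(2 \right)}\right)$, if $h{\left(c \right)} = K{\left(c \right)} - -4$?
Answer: $7995$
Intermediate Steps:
$K{\left(V \right)} = 2 + V^{2}$ ($K{\left(V \right)} = V^{2} + 2 = 2 + V^{2}$)
$C{\left(L \right)} = 5 + L$
$h{\left(c \right)} = 6 + c^{2}$ ($h{\left(c \right)} = \left(2 + c^{2}\right) - -4 = \left(2 + c^{2}\right) + 4 = 6 + c^{2}$)
$7426 + \left(79 + h{\left(8 \right)} C{\left(2 \right)}\right) = 7426 + \left(79 + \left(6 + 8^{2}\right) \left(5 + 2\right)\right) = 7426 + \left(79 + \left(6 + 64\right) 7\right) = 7426 + \left(79 + 70 \cdot 7\right) = 7426 + \left(79 + 490\right) = 7426 + 569 = 7995$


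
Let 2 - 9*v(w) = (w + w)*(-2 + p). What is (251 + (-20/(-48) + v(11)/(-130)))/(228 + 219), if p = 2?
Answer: 588311/1045980 ≈ 0.56245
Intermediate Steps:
v(w) = 2/9 (v(w) = 2/9 - (w + w)*(-2 + 2)/9 = 2/9 - 2*w*0/9 = 2/9 - 1/9*0 = 2/9 + 0 = 2/9)
(251 + (-20/(-48) + v(11)/(-130)))/(228 + 219) = (251 + (-20/(-48) + (2/9)/(-130)))/(228 + 219) = (251 + (-20*(-1/48) + (2/9)*(-1/130)))/447 = (251 + (5/12 - 1/585))*(1/447) = (251 + 971/2340)*(1/447) = (588311/2340)*(1/447) = 588311/1045980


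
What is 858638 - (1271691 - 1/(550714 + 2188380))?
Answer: -1131390993981/2739094 ≈ -4.1305e+5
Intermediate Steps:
858638 - (1271691 - 1/(550714 + 2188380)) = 858638 - (1271691 - 1/2739094) = 858638 - 1*3483281187953/2739094 = 858638 - 3483281187953/2739094 = -1131390993981/2739094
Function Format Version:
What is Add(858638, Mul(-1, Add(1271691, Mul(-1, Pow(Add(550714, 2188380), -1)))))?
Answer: Rational(-1131390993981, 2739094) ≈ -4.1305e+5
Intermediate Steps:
Add(858638, Mul(-1, Add(1271691, Mul(-1, Pow(Add(550714, 2188380), -1))))) = Add(858638, Mul(-1, Add(1271691, Mul(-1, Pow(2739094, -1))))) = Add(858638, Mul(-1, Add(1271691, Mul(-1, Rational(1, 2739094))))) = Add(858638, Mul(-1, Add(1271691, Rational(-1, 2739094)))) = Add(858638, Mul(-1, Rational(3483281187953, 2739094))) = Add(858638, Rational(-3483281187953, 2739094)) = Rational(-1131390993981, 2739094)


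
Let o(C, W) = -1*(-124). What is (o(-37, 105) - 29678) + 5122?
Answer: -24432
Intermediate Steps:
o(C, W) = 124
(o(-37, 105) - 29678) + 5122 = (124 - 29678) + 5122 = -29554 + 5122 = -24432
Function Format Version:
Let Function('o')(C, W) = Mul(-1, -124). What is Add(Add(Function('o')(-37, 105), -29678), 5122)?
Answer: -24432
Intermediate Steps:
Function('o')(C, W) = 124
Add(Add(Function('o')(-37, 105), -29678), 5122) = Add(Add(124, -29678), 5122) = Add(-29554, 5122) = -24432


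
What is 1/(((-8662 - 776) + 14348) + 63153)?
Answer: 1/68063 ≈ 1.4692e-5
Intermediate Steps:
1/(((-8662 - 776) + 14348) + 63153) = 1/((-9438 + 14348) + 63153) = 1/(4910 + 63153) = 1/68063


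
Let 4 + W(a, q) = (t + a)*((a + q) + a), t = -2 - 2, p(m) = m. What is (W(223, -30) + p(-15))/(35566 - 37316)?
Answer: -18217/350 ≈ -52.049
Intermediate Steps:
t = -4
W(a, q) = -4 + (-4 + a)*(q + 2*a) (W(a, q) = -4 + (-4 + a)*((a + q) + a) = -4 + (-4 + a)*(q + 2*a))
(W(223, -30) + p(-15))/(35566 - 37316) = ((-4 - 8*223 - 4*(-30) + 2*223² + 223*(-30)) - 15)/(35566 - 37316) = ((-4 - 1784 + 120 + 2*49729 - 6690) - 15)/(-1750) = ((-4 - 1784 + 120 + 99458 - 6690) - 15)*(-1/1750) = (91100 - 15)*(-1/1750) = 91085*(-1/1750) = -18217/350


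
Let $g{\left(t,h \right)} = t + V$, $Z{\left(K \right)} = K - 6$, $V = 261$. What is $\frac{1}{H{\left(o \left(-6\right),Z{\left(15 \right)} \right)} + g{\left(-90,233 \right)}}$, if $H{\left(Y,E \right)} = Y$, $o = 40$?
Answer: $- \frac{1}{69} \approx -0.014493$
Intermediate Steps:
$Z{\left(K \right)} = -6 + K$ ($Z{\left(K \right)} = K - 6 = -6 + K$)
$g{\left(t,h \right)} = 261 + t$ ($g{\left(t,h \right)} = t + 261 = 261 + t$)
$\frac{1}{H{\left(o \left(-6\right),Z{\left(15 \right)} \right)} + g{\left(-90,233 \right)}} = \frac{1}{40 \left(-6\right) + \left(261 - 90\right)} = \frac{1}{-240 + 171} = \frac{1}{-69} = - \frac{1}{69}$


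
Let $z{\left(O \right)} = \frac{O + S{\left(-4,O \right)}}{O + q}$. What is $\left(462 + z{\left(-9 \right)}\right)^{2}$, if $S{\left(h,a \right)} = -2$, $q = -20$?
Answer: $\frac{179801281}{841} \approx 2.1379 \cdot 10^{5}$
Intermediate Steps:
$z{\left(O \right)} = \frac{-2 + O}{-20 + O}$ ($z{\left(O \right)} = \frac{O - 2}{O - 20} = \frac{-2 + O}{-20 + O}$)
$\left(462 + z{\left(-9 \right)}\right)^{2} = \left(462 + \frac{-2 - 9}{-20 - 9}\right)^{2} = \left(462 + \frac{1}{-29} \left(-11\right)\right)^{2} = \left(462 - - \frac{11}{29}\right)^{2} = \left(462 + \frac{11}{29}\right)^{2} = \left(\frac{13409}{29}\right)^{2} = \frac{179801281}{841}$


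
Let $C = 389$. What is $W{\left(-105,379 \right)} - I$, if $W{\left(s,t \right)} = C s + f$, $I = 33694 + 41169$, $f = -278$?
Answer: $-115986$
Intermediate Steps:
$I = 74863$
$W{\left(s,t \right)} = -278 + 389 s$ ($W{\left(s,t \right)} = 389 s - 278 = -278 + 389 s$)
$W{\left(-105,379 \right)} - I = \left(-278 + 389 \left(-105\right)\right) - 74863 = \left(-278 - 40845\right) - 74863 = -41123 - 74863 = -115986$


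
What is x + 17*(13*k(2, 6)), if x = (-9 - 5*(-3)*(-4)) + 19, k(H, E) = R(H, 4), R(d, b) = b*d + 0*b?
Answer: 1718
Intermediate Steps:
R(d, b) = b*d (R(d, b) = b*d + 0 = b*d)
k(H, E) = 4*H
x = -50 (x = (-9 - (-15)*(-4)) + 19 = (-9 - 1*60) + 19 = (-9 - 60) + 19 = -69 + 19 = -50)
x + 17*(13*k(2, 6)) = -50 + 17*(13*(4*2)) = -50 + 17*(13*8) = -50 + 17*104 = -50 + 1768 = 1718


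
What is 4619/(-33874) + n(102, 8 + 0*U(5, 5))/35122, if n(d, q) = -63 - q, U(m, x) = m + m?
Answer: -41158393/297430657 ≈ -0.13838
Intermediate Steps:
U(m, x) = 2*m
4619/(-33874) + n(102, 8 + 0*U(5, 5))/35122 = 4619/(-33874) + (-63 - (8 + 0*(2*5)))/35122 = 4619*(-1/33874) + (-63 - (8 + 0*10))*(1/35122) = -4619/33874 + (-63 - (8 + 0))*(1/35122) = -4619/33874 + (-63 - 1*8)*(1/35122) = -4619/33874 + (-63 - 8)*(1/35122) = -4619/33874 - 71*1/35122 = -4619/33874 - 71/35122 = -41158393/297430657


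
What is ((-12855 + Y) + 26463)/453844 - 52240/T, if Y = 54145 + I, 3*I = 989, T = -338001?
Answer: 11680204994/38349931461 ≈ 0.30457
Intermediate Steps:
I = 989/3 (I = (⅓)*989 = 989/3 ≈ 329.67)
Y = 163424/3 (Y = 54145 + 989/3 = 163424/3 ≈ 54475.)
((-12855 + Y) + 26463)/453844 - 52240/T = ((-12855 + 163424/3) + 26463)/453844 - 52240/(-338001) = (124859/3 + 26463)*(1/453844) - 52240*(-1/338001) = (204248/3)*(1/453844) + 52240/338001 = 51062/340383 + 52240/338001 = 11680204994/38349931461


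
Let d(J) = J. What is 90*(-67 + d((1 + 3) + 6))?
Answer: -5130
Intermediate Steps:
90*(-67 + d((1 + 3) + 6)) = 90*(-67 + ((1 + 3) + 6)) = 90*(-67 + (4 + 6)) = 90*(-67 + 10) = 90*(-57) = -5130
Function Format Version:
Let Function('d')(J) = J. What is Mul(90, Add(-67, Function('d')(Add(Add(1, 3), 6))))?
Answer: -5130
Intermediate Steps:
Mul(90, Add(-67, Function('d')(Add(Add(1, 3), 6)))) = Mul(90, Add(-67, Add(Add(1, 3), 6))) = Mul(90, Add(-67, Add(4, 6))) = Mul(90, Add(-67, 10)) = Mul(90, -57) = -5130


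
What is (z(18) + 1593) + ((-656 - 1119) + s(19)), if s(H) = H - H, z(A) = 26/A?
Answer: -1625/9 ≈ -180.56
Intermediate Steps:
s(H) = 0
(z(18) + 1593) + ((-656 - 1119) + s(19)) = (26/18 + 1593) + ((-656 - 1119) + 0) = (26*(1/18) + 1593) + (-1775 + 0) = (13/9 + 1593) - 1775 = 14350/9 - 1775 = -1625/9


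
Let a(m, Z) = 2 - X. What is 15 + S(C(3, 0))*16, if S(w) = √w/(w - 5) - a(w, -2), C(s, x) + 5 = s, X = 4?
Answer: 47 - 16*I*√2/7 ≈ 47.0 - 3.2325*I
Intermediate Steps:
C(s, x) = -5 + s
a(m, Z) = -2 (a(m, Z) = 2 - 1*4 = 2 - 4 = -2)
S(w) = 2 + √w/(-5 + w) (S(w) = √w/(w - 5) - 1*(-2) = √w/(-5 + w) + 2 = 2 + √w/(-5 + w))
15 + S(C(3, 0))*16 = 15 + ((-10 + √(-5 + 3) + 2*(-5 + 3))/(-5 + (-5 + 3)))*16 = 15 + ((-10 + √(-2) + 2*(-2))/(-5 - 2))*16 = 15 + ((-10 + I*√2 - 4)/(-7))*16 = 15 - (-14 + I*√2)/7*16 = 15 + (2 - I*√2/7)*16 = 15 + (32 - 16*I*√2/7) = 47 - 16*I*√2/7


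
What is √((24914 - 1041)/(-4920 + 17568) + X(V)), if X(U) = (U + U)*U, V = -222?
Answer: √3942103144794/6324 ≈ 313.96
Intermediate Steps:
X(U) = 2*U² (X(U) = (2*U)*U = 2*U²)
√((24914 - 1041)/(-4920 + 17568) + X(V)) = √((24914 - 1041)/(-4920 + 17568) + 2*(-222)²) = √(23873/12648 + 2*49284) = √(23873*(1/12648) + 98568) = √(23873/12648 + 98568) = √(1246711937/12648) = √3942103144794/6324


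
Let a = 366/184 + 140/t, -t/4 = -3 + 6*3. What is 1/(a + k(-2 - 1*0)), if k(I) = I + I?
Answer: -276/1199 ≈ -0.23019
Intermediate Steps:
k(I) = 2*I
t = -60 (t = -4*(-3 + 6*3) = -4*(-3 + 18) = -4*15 = -60)
a = -95/276 (a = 366/184 + 140/(-60) = 366*(1/184) + 140*(-1/60) = 183/92 - 7/3 = -95/276 ≈ -0.34420)
1/(a + k(-2 - 1*0)) = 1/(-95/276 + 2*(-2 - 1*0)) = 1/(-95/276 + 2*(-2 + 0)) = 1/(-95/276 + 2*(-2)) = 1/(-95/276 - 4) = 1/(-1199/276) = -276/1199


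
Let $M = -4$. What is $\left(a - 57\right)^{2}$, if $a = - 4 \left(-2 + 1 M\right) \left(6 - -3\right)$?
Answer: $25281$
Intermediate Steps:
$a = 216$ ($a = - 4 \left(-2 + 1 \left(-4\right)\right) \left(6 - -3\right) = - 4 \left(-2 - 4\right) \left(6 + 3\right) = \left(-4\right) \left(-6\right) 9 = 24 \cdot 9 = 216$)
$\left(a - 57\right)^{2} = \left(216 - 57\right)^{2} = 159^{2} = 25281$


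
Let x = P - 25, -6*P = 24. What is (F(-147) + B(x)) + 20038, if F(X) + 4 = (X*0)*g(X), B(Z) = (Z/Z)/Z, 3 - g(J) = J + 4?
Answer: 580985/29 ≈ 20034.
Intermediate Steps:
P = -4 (P = -⅙*24 = -4)
g(J) = -1 - J (g(J) = 3 - (J + 4) = 3 - (4 + J) = 3 + (-4 - J) = -1 - J)
x = -29 (x = -4 - 25 = -29)
B(Z) = 1/Z
F(X) = -4 (F(X) = -4 + (X*0)*(-1 - X) = -4 + 0*(-1 - X) = -4 + 0 = -4)
(F(-147) + B(x)) + 20038 = (-4 + 1/(-29)) + 20038 = (-4 - 1/29) + 20038 = -117/29 + 20038 = 580985/29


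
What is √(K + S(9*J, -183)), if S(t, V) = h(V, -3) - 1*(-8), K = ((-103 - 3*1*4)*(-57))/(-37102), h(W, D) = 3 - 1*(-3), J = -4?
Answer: √19028614046/37102 ≈ 3.7180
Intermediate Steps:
h(W, D) = 6 (h(W, D) = 3 + 3 = 6)
K = -6555/37102 (K = ((-103 - 3*4)*(-57))*(-1/37102) = ((-103 - 12)*(-57))*(-1/37102) = -115*(-57)*(-1/37102) = 6555*(-1/37102) = -6555/37102 ≈ -0.17668)
S(t, V) = 14 (S(t, V) = 6 - 1*(-8) = 6 + 8 = 14)
√(K + S(9*J, -183)) = √(-6555/37102 + 14) = √(512873/37102) = √19028614046/37102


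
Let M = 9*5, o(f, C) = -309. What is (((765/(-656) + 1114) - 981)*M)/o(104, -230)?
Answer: -1297245/67568 ≈ -19.199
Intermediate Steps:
M = 45
(((765/(-656) + 1114) - 981)*M)/o(104, -230) = (((765/(-656) + 1114) - 981)*45)/(-309) = (((765*(-1/656) + 1114) - 981)*45)*(-1/309) = (((-765/656 + 1114) - 981)*45)*(-1/309) = ((730019/656 - 981)*45)*(-1/309) = ((86483/656)*45)*(-1/309) = (3891735/656)*(-1/309) = -1297245/67568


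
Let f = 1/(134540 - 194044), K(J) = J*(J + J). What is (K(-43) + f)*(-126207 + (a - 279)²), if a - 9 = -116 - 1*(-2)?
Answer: 4675753012959/59504 ≈ 7.8579e+7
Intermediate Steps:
K(J) = 2*J² (K(J) = J*(2*J) = 2*J²)
a = -105 (a = 9 + (-116 - 1*(-2)) = 9 + (-116 + 2) = 9 - 114 = -105)
f = -1/59504 (f = 1/(-59504) = -1/59504 ≈ -1.6806e-5)
(K(-43) + f)*(-126207 + (a - 279)²) = (2*(-43)² - 1/59504)*(-126207 + (-105 - 279)²) = (2*1849 - 1/59504)*(-126207 + (-384)²) = (3698 - 1/59504)*(-126207 + 147456) = (220045791/59504)*21249 = 4675753012959/59504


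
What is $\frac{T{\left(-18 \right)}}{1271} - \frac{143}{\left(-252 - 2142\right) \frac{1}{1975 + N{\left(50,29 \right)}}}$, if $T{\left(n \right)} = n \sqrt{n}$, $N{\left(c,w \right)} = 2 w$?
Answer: $\frac{15301}{126} - \frac{54 i \sqrt{2}}{1271} \approx 121.44 - 0.060085 i$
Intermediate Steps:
$T{\left(n \right)} = n^{\frac{3}{2}}$
$\frac{T{\left(-18 \right)}}{1271} - \frac{143}{\left(-252 - 2142\right) \frac{1}{1975 + N{\left(50,29 \right)}}} = \frac{\left(-18\right)^{\frac{3}{2}}}{1271} - \frac{143}{\left(-252 - 2142\right) \frac{1}{1975 + 2 \cdot 29}} = - 54 i \sqrt{2} \cdot \frac{1}{1271} - \frac{143}{\left(-2394\right) \frac{1}{1975 + 58}} = - \frac{54 i \sqrt{2}}{1271} - \frac{143}{\left(-2394\right) \frac{1}{2033}} = - \frac{54 i \sqrt{2}}{1271} - \frac{143}{- \frac{126}{107}} = - \frac{54 i \sqrt{2}}{1271} - - \frac{15301}{126} = - \frac{54 i \sqrt{2}}{1271} + \frac{15301}{126} = \frac{15301}{126} - \frac{54 i \sqrt{2}}{1271}$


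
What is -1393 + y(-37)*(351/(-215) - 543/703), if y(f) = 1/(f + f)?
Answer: -7789982696/5592365 ≈ -1393.0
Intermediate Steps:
y(f) = 1/(2*f)
-1393 + y(-37)*(351/(-215) - 543/703) = -1393 + ((1/2)/(-37))*(351/(-215) - 543/703) = -1393 + ((1/2)*(-1/37))*(351*(-1/215) - 543*1/703) = -1393 - (-351/215 - 543/703)/74 = -1393 - 1/74*(-363498/151145) = -1393 + 181749/5592365 = -7789982696/5592365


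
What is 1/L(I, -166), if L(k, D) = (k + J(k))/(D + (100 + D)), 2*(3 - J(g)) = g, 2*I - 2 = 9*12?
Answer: -464/61 ≈ -7.6066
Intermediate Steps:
I = 55 (I = 1 + (9*12)/2 = 1 + (1/2)*108 = 1 + 54 = 55)
J(g) = 3 - g/2
L(k, D) = (3 + k/2)/(100 + 2*D) (L(k, D) = (k + (3 - k/2))/(D + (100 + D)) = (3 + k/2)/(100 + 2*D))
1/L(I, -166) = 1/((6 + 55)/(4*(50 - 166))) = 1/((1/4)*61/(-116)) = 1/((1/4)*(-1/116)*61) = 1/(-61/464) = -464/61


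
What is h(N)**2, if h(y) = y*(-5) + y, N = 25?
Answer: 10000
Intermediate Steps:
h(y) = -4*y (h(y) = -5*y + y = -4*y)
h(N)**2 = (-4*25)**2 = (-100)**2 = 10000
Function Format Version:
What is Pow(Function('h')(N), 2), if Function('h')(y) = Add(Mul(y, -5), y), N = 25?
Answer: 10000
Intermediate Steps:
Function('h')(y) = Mul(-4, y) (Function('h')(y) = Add(Mul(-5, y), y) = Mul(-4, y))
Pow(Function('h')(N), 2) = Pow(Mul(-4, 25), 2) = Pow(-100, 2) = 10000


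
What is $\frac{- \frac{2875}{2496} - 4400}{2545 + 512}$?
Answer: $- \frac{10985275}{7630272} \approx -1.4397$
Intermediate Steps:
$\frac{- \frac{2875}{2496} - 4400}{2545 + 512} = \frac{\left(-2875\right) \frac{1}{2496} - 4400}{3057} = \left(- \frac{2875}{2496} - 4400\right) \frac{1}{3057} = \left(- \frac{10985275}{2496}\right) \frac{1}{3057} = - \frac{10985275}{7630272}$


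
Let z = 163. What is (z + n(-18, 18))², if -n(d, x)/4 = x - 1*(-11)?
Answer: 2209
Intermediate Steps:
n(d, x) = -44 - 4*x (n(d, x) = -4*(x - 1*(-11)) = -4*(x + 11) = -4*(11 + x) = -44 - 4*x)
(z + n(-18, 18))² = (163 + (-44 - 4*18))² = (163 + (-44 - 72))² = (163 - 116)² = 47² = 2209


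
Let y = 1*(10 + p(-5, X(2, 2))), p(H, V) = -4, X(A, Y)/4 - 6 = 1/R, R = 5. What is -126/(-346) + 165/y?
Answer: 9641/346 ≈ 27.864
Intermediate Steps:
X(A, Y) = 124/5 (X(A, Y) = 24 + 4/5 = 24 + 4*(⅕) = 24 + ⅘ = 124/5)
y = 6 (y = 1*(10 - 4) = 1*6 = 6)
-126/(-346) + 165/y = -126/(-346) + 165/6 = -126*(-1/346) + 165*(⅙) = 63/173 + 55/2 = 9641/346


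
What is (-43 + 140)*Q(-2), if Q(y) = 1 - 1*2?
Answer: -97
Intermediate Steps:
Q(y) = -1 (Q(y) = 1 - 2 = -1)
(-43 + 140)*Q(-2) = (-43 + 140)*(-1) = 97*(-1) = -97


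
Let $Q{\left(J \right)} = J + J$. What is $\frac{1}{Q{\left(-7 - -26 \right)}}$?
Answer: $\frac{1}{38} \approx 0.026316$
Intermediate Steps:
$Q{\left(J \right)} = 2 J$
$\frac{1}{Q{\left(-7 - -26 \right)}} = \frac{1}{2 \left(-7 - -26\right)} = \frac{1}{2 \left(-7 + 26\right)} = \frac{1}{2 \cdot 19} = \frac{1}{38}$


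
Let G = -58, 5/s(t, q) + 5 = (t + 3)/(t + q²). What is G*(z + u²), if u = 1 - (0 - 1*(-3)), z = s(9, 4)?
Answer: -18966/113 ≈ -167.84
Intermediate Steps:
s(t, q) = 5/(-5 + (3 + t)/(t + q²)) (s(t, q) = 5/(-5 + (t + 3)/(t + q²)) = 5/(-5 + (3 + t)/(t + q²)))
z = -125/113 (z = 5*(-1*9 - 1*4²)/(-3 + 4*9 + 5*4²) = 5*(-9 - 1*16)/(-3 + 36 + 5*16) = 5*(-9 - 16)/(-3 + 36 + 80) = 5*(-25)/113 = 5*(1/113)*(-25) = -125/113 ≈ -1.1062)
u = -2 (u = 1 - (0 + 3) = 1 - 1*3 = 1 - 3 = -2)
G*(z + u²) = -58*(-125/113 + (-2)²) = -58*(-125/113 + 4) = -58*327/113 = -18966/113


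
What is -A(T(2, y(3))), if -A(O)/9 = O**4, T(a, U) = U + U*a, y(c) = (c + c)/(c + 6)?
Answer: 144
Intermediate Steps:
y(c) = 2*c/(6 + c) (y(c) = (2*c)/(6 + c) = 2*c/(6 + c))
A(O) = -9*O**4
-A(T(2, y(3))) = -(-9)*((2*3/(6 + 3))*(1 + 2))**4 = -(-9)*((2*3/9)*3)**4 = -(-9)*((2*3*(1/9))*3)**4 = -(-9)*((2/3)*3)**4 = -(-9)*2**4 = -(-9)*16 = -1*(-144) = 144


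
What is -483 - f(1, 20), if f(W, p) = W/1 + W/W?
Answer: -485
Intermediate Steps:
f(W, p) = 1 + W (f(W, p) = W*1 + 1 = W + 1 = 1 + W)
-483 - f(1, 20) = -483 - (1 + 1) = -483 - 1*2 = -483 - 2 = -485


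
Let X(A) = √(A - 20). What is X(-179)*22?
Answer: 22*I*√199 ≈ 310.35*I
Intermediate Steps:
X(A) = √(-20 + A)
X(-179)*22 = √(-20 - 179)*22 = √(-199)*22 = (I*√199)*22 = 22*I*√199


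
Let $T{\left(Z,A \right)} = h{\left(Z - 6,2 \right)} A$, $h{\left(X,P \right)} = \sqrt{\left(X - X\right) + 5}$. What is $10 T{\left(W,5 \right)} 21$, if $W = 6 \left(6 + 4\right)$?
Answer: $1050 \sqrt{5} \approx 2347.9$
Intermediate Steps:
$W = 60$ ($W = 6 \cdot 10 = 60$)
$h{\left(X,P \right)} = \sqrt{5}$ ($h{\left(X,P \right)} = \sqrt{0 + 5} = \sqrt{5}$)
$T{\left(Z,A \right)} = A \sqrt{5}$ ($T{\left(Z,A \right)} = \sqrt{5} A = A \sqrt{5}$)
$10 T{\left(W,5 \right)} 21 = 10 \cdot 5 \sqrt{5} \cdot 21 = 50 \sqrt{5} \cdot 21 = 1050 \sqrt{5}$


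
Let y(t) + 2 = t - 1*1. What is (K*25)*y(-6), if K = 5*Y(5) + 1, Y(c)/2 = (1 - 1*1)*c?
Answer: -225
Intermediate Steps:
y(t) = -3 + t (y(t) = -2 + (t - 1*1) = -2 + (t - 1) = -2 + (-1 + t) = -3 + t)
Y(c) = 0 (Y(c) = 2*((1 - 1*1)*c) = 2*((1 - 1)*c) = 2*(0*c) = 2*0 = 0)
K = 1 (K = 5*0 + 1 = 0 + 1 = 1)
(K*25)*y(-6) = (1*25)*(-3 - 6) = 25*(-9) = -225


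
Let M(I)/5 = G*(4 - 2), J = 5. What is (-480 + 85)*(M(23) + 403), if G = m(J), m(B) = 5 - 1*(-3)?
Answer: -190785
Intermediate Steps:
m(B) = 8 (m(B) = 5 + 3 = 8)
G = 8
M(I) = 80 (M(I) = 5*(8*(4 - 2)) = 5*(8*2) = 5*16 = 80)
(-480 + 85)*(M(23) + 403) = (-480 + 85)*(80 + 403) = -395*483 = -190785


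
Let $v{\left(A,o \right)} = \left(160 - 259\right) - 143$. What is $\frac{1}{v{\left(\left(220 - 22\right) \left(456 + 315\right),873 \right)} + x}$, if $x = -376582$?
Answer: $- \frac{1}{376824} \approx -2.6538 \cdot 10^{-6}$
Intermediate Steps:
$v{\left(A,o \right)} = -242$ ($v{\left(A,o \right)} = -99 - 143 = -242$)
$\frac{1}{v{\left(\left(220 - 22\right) \left(456 + 315\right),873 \right)} + x} = \frac{1}{-242 - 376582} = \frac{1}{-376824} = - \frac{1}{376824}$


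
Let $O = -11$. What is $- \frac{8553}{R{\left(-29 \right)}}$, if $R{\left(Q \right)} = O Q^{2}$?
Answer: $\frac{8553}{9251} \approx 0.92455$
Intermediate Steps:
$R{\left(Q \right)} = - 11 Q^{2}$
$- \frac{8553}{R{\left(-29 \right)}} = - \frac{8553}{\left(-11\right) \left(-29\right)^{2}} = - \frac{8553}{\left(-11\right) 841} = - \frac{8553}{-9251} = \left(-8553\right) \left(- \frac{1}{9251}\right) = \frac{8553}{9251}$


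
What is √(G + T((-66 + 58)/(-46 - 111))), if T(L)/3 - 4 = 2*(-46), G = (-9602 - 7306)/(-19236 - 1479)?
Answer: 2*I*√3137086505/6905 ≈ 16.223*I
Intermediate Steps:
G = 5636/6905 (G = -16908/(-20715) = -16908*(-1/20715) = 5636/6905 ≈ 0.81622)
T(L) = -264 (T(L) = 12 + 3*(2*(-46)) = 12 + 3*(-92) = 12 - 276 = -264)
√(G + T((-66 + 58)/(-46 - 111))) = √(5636/6905 - 264) = √(-1817284/6905) = 2*I*√3137086505/6905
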